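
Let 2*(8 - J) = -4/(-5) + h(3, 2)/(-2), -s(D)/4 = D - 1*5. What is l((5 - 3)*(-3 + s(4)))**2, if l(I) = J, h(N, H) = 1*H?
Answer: 6561/100 ≈ 65.610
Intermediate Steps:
s(D) = 20 - 4*D (s(D) = -4*(D - 1*5) = -4*(D - 5) = -4*(-5 + D) = 20 - 4*D)
h(N, H) = H
J = 81/10 (J = 8 - (-4/(-5) + 2/(-2))/2 = 8 - (-4*(-1/5) + 2*(-1/2))/2 = 8 - (4/5 - 1)/2 = 8 - 1/2*(-1/5) = 8 + 1/10 = 81/10 ≈ 8.1000)
l(I) = 81/10
l((5 - 3)*(-3 + s(4)))**2 = (81/10)**2 = 6561/100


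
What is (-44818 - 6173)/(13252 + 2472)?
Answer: -50991/15724 ≈ -3.2429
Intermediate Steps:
(-44818 - 6173)/(13252 + 2472) = -50991/15724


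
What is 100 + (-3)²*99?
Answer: 991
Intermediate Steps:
100 + (-3)²*99 = 100 + 9*99 = 100 + 891 = 991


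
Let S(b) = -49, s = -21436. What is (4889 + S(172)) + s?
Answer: -16596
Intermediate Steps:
(4889 + S(172)) + s = (4889 - 49) - 21436 = 4840 - 21436 = -16596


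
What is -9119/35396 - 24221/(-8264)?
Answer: 195491775/73128136 ≈ 2.6733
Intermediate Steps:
-9119/35396 - 24221/(-8264) = -9119*1/35396 - 24221*(-1/8264) = -9119/35396 + 24221/8264 = 195491775/73128136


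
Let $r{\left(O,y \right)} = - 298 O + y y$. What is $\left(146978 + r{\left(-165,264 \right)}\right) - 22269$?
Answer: $243575$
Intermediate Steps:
$r{\left(O,y \right)} = y^{2} - 298 O$ ($r{\left(O,y \right)} = - 298 O + y^{2} = y^{2} - 298 O$)
$\left(146978 + r{\left(-165,264 \right)}\right) - 22269 = \left(146978 - \left(-49170 - 264^{2}\right)\right) - 22269 = \left(146978 + \left(69696 + 49170\right)\right) - 22269 = \left(146978 + 118866\right) - 22269 = 265844 - 22269 = 243575$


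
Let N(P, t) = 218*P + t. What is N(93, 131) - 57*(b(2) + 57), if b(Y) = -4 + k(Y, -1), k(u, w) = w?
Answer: 17441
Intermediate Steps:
N(P, t) = t + 218*P
b(Y) = -5 (b(Y) = -4 - 1 = -5)
N(93, 131) - 57*(b(2) + 57) = (131 + 218*93) - 57*(-5 + 57) = (131 + 20274) - 57*52 = 20405 - 2964 = 17441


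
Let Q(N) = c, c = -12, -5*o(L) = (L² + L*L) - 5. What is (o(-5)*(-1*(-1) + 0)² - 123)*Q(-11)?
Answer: 1584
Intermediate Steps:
o(L) = 1 - 2*L²/5 (o(L) = -((L² + L*L) - 5)/5 = -((L² + L²) - 5)/5 = -(2*L² - 5)/5 = -(-5 + 2*L²)/5 = 1 - 2*L²/5)
Q(N) = -12
(o(-5)*(-1*(-1) + 0)² - 123)*Q(-11) = ((1 - ⅖*(-5)²)*(-1*(-1) + 0)² - 123)*(-12) = ((1 - ⅖*25)*(1 + 0)² - 123)*(-12) = ((1 - 10)*1² - 123)*(-12) = (-9*1 - 123)*(-12) = (-9 - 123)*(-12) = -132*(-12) = 1584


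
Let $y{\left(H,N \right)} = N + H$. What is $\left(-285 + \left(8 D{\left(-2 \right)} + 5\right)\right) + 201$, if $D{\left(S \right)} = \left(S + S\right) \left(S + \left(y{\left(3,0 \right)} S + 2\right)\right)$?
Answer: $113$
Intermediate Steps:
$y{\left(H,N \right)} = H + N$
$D{\left(S \right)} = 2 S \left(2 + 4 S\right)$ ($D{\left(S \right)} = \left(S + S\right) \left(S + \left(\left(3 + 0\right) S + 2\right)\right) = 2 S \left(S + \left(3 S + 2\right)\right) = 2 S \left(S + \left(2 + 3 S\right)\right) = 2 S \left(2 + 4 S\right)$)
$\left(-285 + \left(8 D{\left(-2 \right)} + 5\right)\right) + 201 = \left(-285 + \left(8 \cdot 4 \left(-2\right) \left(1 + 2 \left(-2\right)\right) + 5\right)\right) + 201 = \left(-285 + \left(8 \cdot 4 \left(-2\right) \left(1 - 4\right) + 5\right)\right) + 201 = \left(-285 + \left(8 \cdot 4 \left(-2\right) \left(-3\right) + 5\right)\right) + 201 = \left(-285 + \left(8 \cdot 24 + 5\right)\right) + 201 = \left(-285 + \left(192 + 5\right)\right) + 201 = \left(-285 + 197\right) + 201 = -88 + 201 = 113$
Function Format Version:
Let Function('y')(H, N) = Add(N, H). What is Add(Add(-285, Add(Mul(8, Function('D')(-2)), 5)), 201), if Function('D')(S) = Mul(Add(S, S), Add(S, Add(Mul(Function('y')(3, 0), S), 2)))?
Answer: 113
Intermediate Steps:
Function('y')(H, N) = Add(H, N)
Function('D')(S) = Mul(2, S, Add(2, Mul(4, S))) (Function('D')(S) = Mul(Add(S, S), Add(S, Add(Mul(Add(3, 0), S), 2))) = Mul(Mul(2, S), Add(S, Add(Mul(3, S), 2))) = Mul(Mul(2, S), Add(S, Add(2, Mul(3, S)))) = Mul(Mul(2, S), Add(2, Mul(4, S))) = Mul(2, S, Add(2, Mul(4, S))))
Add(Add(-285, Add(Mul(8, Function('D')(-2)), 5)), 201) = Add(Add(-285, Add(Mul(8, Mul(4, -2, Add(1, Mul(2, -2)))), 5)), 201) = Add(Add(-285, Add(Mul(8, Mul(4, -2, Add(1, -4))), 5)), 201) = Add(Add(-285, Add(Mul(8, Mul(4, -2, -3)), 5)), 201) = Add(Add(-285, Add(Mul(8, 24), 5)), 201) = Add(Add(-285, Add(192, 5)), 201) = Add(Add(-285, 197), 201) = Add(-88, 201) = 113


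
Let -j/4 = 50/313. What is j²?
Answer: 40000/97969 ≈ 0.40829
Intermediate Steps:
j = -200/313 ≈ -0.63898
j² = (-200/313)² = 40000/97969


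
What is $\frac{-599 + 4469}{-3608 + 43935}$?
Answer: $\frac{3870}{40327} \approx 0.095966$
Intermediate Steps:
$\frac{-599 + 4469}{-3608 + 43935} = \frac{3870}{40327}$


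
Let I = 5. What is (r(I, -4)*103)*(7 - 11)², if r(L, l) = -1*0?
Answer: 0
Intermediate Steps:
r(L, l) = 0
(r(I, -4)*103)*(7 - 11)² = (0*103)*(7 - 11)² = 0*(-4)² = 0*16 = 0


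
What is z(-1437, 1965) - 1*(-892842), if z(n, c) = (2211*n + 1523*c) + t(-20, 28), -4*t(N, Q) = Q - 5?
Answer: 2833297/4 ≈ 7.0832e+5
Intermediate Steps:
t(N, Q) = 5/4 - Q/4 (t(N, Q) = -(Q - 5)/4 = -(-5 + Q)/4 = 5/4 - Q/4)
z(n, c) = -23/4 + 1523*c + 2211*n (z(n, c) = (2211*n + 1523*c) + (5/4 - ¼*28) = (1523*c + 2211*n) + (5/4 - 7) = (1523*c + 2211*n) - 23/4 = -23/4 + 1523*c + 2211*n)
z(-1437, 1965) - 1*(-892842) = (-23/4 + 1523*1965 + 2211*(-1437)) - 1*(-892842) = (-23/4 + 2992695 - 3177207) + 892842 = -738071/4 + 892842 = 2833297/4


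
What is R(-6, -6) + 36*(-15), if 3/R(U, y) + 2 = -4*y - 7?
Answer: -2699/5 ≈ -539.80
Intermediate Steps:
R(U, y) = 3/(-9 - 4*y) (R(U, y) = 3/(-2 + (-4*y - 7)) = 3/(-2 + (-7 - 4*y)) = 3/(-9 - 4*y))
R(-6, -6) + 36*(-15) = -3/(9 + 4*(-6)) + 36*(-15) = -3/(9 - 24) - 540 = -3/(-15) - 540 = -3*(-1/15) - 540 = 1/5 - 540 = -2699/5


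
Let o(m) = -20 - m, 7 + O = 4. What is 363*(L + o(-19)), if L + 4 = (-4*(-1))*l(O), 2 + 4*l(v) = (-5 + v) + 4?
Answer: -3993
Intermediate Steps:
O = -3 (O = -7 + 4 = -3)
l(v) = -3/4 + v/4 (l(v) = -1/2 + ((-5 + v) + 4)/4 = -1/2 + (-1 + v)/4 = -1/2 + (-1/4 + v/4) = -3/4 + v/4)
L = -10 (L = -4 + (-4*(-1))*(-3/4 + (1/4)*(-3)) = -4 + 4*(-3/4 - 3/4) = -4 + 4*(-3/2) = -4 - 6 = -10)
363*(L + o(-19)) = 363*(-10 + (-20 - 1*(-19))) = 363*(-10 + (-20 + 19)) = 363*(-10 - 1) = 363*(-11) = -3993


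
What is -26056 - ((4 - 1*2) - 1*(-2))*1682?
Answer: -32784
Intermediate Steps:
-26056 - ((4 - 1*2) - 1*(-2))*1682 = -26056 - ((4 - 2) + 2)*1682 = -26056 - (2 + 2)*1682 = -26056 - 4*1682 = -26056 - 1*6728 = -26056 - 6728 = -32784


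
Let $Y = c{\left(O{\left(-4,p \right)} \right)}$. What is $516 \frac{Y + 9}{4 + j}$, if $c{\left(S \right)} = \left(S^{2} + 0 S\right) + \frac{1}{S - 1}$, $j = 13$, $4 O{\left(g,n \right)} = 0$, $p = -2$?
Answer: $\frac{4128}{17} \approx 242.82$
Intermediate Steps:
$O{\left(g,n \right)} = 0$ ($O{\left(g,n \right)} = \frac{1}{4} \cdot 0 = 0$)
$c{\left(S \right)} = S^{2} + \frac{1}{-1 + S}$ ($c{\left(S \right)} = \left(S^{2} + 0\right) + \frac{1}{-1 + S} = S^{2} + \frac{1}{-1 + S}$)
$Y = -1$ ($Y = \frac{1 + 0^{3} - 0^{2}}{-1 + 0} = \frac{1 + 0 - 0}{-1} = - (1 + 0 + 0) = \left(-1\right) 1 = -1$)
$516 \frac{Y + 9}{4 + j} = 516 \frac{-1 + 9}{4 + 13} = 516 \cdot \frac{8}{17} = \frac{4128}{17}$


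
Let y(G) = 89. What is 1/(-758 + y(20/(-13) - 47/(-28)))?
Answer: -1/669 ≈ -0.0014948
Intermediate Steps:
1/(-758 + y(20/(-13) - 47/(-28))) = 1/(-758 + 89) = 1/(-669) = -1/669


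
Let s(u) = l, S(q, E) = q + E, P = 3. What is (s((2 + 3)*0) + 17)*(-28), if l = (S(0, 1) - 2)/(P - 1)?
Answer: -462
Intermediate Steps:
S(q, E) = E + q
l = -1/2 (l = ((1 + 0) - 2)/(3 - 1) = (1 - 2)/2 = -1*1/2 = -1/2 ≈ -0.50000)
s(u) = -1/2
(s((2 + 3)*0) + 17)*(-28) = (-1/2 + 17)*(-28) = (33/2)*(-28) = -462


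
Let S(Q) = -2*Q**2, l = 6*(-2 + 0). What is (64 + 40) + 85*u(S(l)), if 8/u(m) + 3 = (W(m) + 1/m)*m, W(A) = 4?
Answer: 59668/577 ≈ 103.41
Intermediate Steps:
l = -12 (l = 6*(-2) = -12)
u(m) = 8/(-3 + m*(4 + 1/m)) (u(m) = 8/(-3 + (4 + 1/m)*m) = 8/(-3 + m*(4 + 1/m)))
(64 + 40) + 85*u(S(l)) = (64 + 40) + 85*(4/(-1 + 2*(-2*(-12)**2))) = 104 + 85*(4/(-1 + 2*(-2*144))) = 104 + 85*(4/(-1 + 2*(-288))) = 104 + 85*(4/(-1 - 576)) = 104 + 85*(4/(-577)) = 104 + 85*(4*(-1/577)) = 104 + 85*(-4/577) = 104 - 340/577 = 59668/577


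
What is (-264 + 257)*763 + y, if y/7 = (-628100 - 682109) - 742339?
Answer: -14373177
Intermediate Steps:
y = -14367836 (y = 7*((-628100 - 682109) - 742339) = 7*(-1310209 - 742339) = 7*(-2052548) = -14367836)
(-264 + 257)*763 + y = (-264 + 257)*763 - 14367836 = -7*763 - 14367836 = -5341 - 14367836 = -14373177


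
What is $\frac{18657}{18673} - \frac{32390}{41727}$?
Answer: $\frac{173682169}{779168271} \approx 0.22291$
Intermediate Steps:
$\frac{18657}{18673} - \frac{32390}{41727} = \frac{173682169}{779168271}$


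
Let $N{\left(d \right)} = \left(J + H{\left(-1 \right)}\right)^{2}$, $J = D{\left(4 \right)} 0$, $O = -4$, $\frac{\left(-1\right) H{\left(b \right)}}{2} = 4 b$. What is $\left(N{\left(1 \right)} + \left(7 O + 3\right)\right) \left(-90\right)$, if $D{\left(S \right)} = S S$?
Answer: $-3510$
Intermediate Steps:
$H{\left(b \right)} = - 8 b$ ($H{\left(b \right)} = - 2 \cdot 4 b = - 8 b$)
$D{\left(S \right)} = S^{2}$
$J = 0$ ($J = 4^{2} \cdot 0 = 16 \cdot 0 = 0$)
$N{\left(d \right)} = 64$ ($N{\left(d \right)} = \left(0 - -8\right)^{2} = \left(0 + 8\right)^{2} = 8^{2} = 64$)
$\left(N{\left(1 \right)} + \left(7 O + 3\right)\right) \left(-90\right) = \left(64 + \left(7 \left(-4\right) + 3\right)\right) \left(-90\right) = \left(64 + \left(-28 + 3\right)\right) \left(-90\right) = \left(64 - 25\right) \left(-90\right) = 39 \left(-90\right) = -3510$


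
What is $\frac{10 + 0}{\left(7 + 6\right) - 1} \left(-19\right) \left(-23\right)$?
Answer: $\frac{2185}{6} \approx 364.17$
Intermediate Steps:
$\frac{10 + 0}{\left(7 + 6\right) - 1} \left(-19\right) \left(-23\right) = \frac{10}{13 - 1} \left(-19\right) \left(-23\right) = \frac{10}{12} \left(-19\right) \left(-23\right) = 10 \cdot \frac{1}{12} \left(-19\right) \left(-23\right) = \frac{5}{6} \left(-19\right) \left(-23\right) = \left(- \frac{95}{6}\right) \left(-23\right) = \frac{2185}{6}$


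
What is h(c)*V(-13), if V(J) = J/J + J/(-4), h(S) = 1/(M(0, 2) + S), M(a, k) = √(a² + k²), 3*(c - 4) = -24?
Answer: -17/8 ≈ -2.1250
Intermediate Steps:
c = -4 (c = 4 + (⅓)*(-24) = 4 - 8 = -4)
h(S) = 1/(2 + S) (h(S) = 1/(√(0² + 2²) + S) = 1/(√(0 + 4) + S) = 1/(√4 + S) = 1/(2 + S))
V(J) = 1 - J/4 (V(J) = 1 + J*(-¼) = 1 - J/4)
h(c)*V(-13) = (1 - ¼*(-13))/(2 - 4) = (1 + 13/4)/(-2) = -½*17/4 = -17/8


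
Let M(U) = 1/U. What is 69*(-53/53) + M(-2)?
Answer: -139/2 ≈ -69.500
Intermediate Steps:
69*(-53/53) + M(-2) = 69*(-53/53) + 1/(-2) = 69*(-53*1/53) - ½ = 69*(-1) - ½ = -69 - ½ = -139/2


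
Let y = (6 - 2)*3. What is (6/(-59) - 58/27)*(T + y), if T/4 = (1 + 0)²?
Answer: -57344/1593 ≈ -35.997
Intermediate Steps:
T = 4 (T = 4*(1 + 0)² = 4*1² = 4*1 = 4)
y = 12 (y = 4*3 = 12)
(6/(-59) - 58/27)*(T + y) = (6/(-59) - 58/27)*(4 + 12) = (6*(-1/59) - 58*1/27)*16 = (-6/59 - 58/27)*16 = -3584/1593*16 = -57344/1593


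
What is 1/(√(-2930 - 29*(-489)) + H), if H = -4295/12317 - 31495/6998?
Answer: 36027549113848950/83414245130740041331 + 7429468730141956*√11251/83414245130740041331 ≈ 0.0098793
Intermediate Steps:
H = -417980325/86194366 (H = -4295*1/12317 - 31495*1/6998 = -4295/12317 - 31495/6998 = -417980325/86194366 ≈ -4.8493)
1/(√(-2930 - 29*(-489)) + H) = 1/(√(-2930 - 29*(-489)) - 417980325/86194366) = 1/(√(-2930 + 14181) - 417980325/86194366) = 1/(√11251 - 417980325/86194366) = 1/(-417980325/86194366 + √11251)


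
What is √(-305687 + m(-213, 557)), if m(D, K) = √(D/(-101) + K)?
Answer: √(-3118313087 + 101*√5703470)/101 ≈ 552.87*I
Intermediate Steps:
m(D, K) = √(K - D/101) (m(D, K) = √(D*(-1/101) + K) = √(-D/101 + K) = √(K - D/101))
√(-305687 + m(-213, 557)) = √(-305687 + √(-101*(-213) + 10201*557)/101) = √(-305687 + √(21513 + 5681957)/101) = √(-305687 + √5703470/101)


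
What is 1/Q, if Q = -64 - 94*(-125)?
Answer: 1/11686 ≈ 8.5572e-5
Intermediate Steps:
Q = 11686 (Q = -64 + 11750 = 11686)
1/Q = 1/11686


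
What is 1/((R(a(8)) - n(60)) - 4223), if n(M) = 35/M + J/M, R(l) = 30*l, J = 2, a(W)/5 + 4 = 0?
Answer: -60/289417 ≈ -0.00020731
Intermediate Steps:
a(W) = -20 (a(W) = -20 + 5*0 = -20 + 0 = -20)
n(M) = 37/M (n(M) = 35/M + 2/M = 37/M)
1/((R(a(8)) - n(60)) - 4223) = 1/((30*(-20) - 37/60) - 4223) = 1/((-600 - 37/60) - 4223) = 1/(-36037/60 - 4223) = 1/(-289417/60) = -60/289417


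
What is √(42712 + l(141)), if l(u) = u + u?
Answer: √42994 ≈ 207.35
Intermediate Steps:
l(u) = 2*u
√(42712 + l(141)) = √(42712 + 2*141) = √(42712 + 282) = √42994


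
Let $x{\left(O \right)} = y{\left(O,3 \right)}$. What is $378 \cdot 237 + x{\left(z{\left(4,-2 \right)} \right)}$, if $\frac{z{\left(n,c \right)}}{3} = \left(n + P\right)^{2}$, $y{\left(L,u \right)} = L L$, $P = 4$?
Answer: $126450$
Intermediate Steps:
$y{\left(L,u \right)} = L^{2}$
$z{\left(n,c \right)} = 3 \left(4 + n\right)^{2}$ ($z{\left(n,c \right)} = 3 \left(n + 4\right)^{2} = 3 \left(4 + n\right)^{2}$)
$x{\left(O \right)} = O^{2}$
$378 \cdot 237 + x{\left(z{\left(4,-2 \right)} \right)} = 378 \cdot 237 + \left(3 \left(4 + 4\right)^{2}\right)^{2} = 89586 + \left(3 \cdot 8^{2}\right)^{2} = 89586 + \left(3 \cdot 64\right)^{2} = 89586 + 192^{2} = 89586 + 36864 = 126450$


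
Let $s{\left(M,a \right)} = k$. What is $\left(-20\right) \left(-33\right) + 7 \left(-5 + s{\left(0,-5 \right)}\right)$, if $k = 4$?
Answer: $653$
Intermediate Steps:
$s{\left(M,a \right)} = 4$
$\left(-20\right) \left(-33\right) + 7 \left(-5 + s{\left(0,-5 \right)}\right) = \left(-20\right) \left(-33\right) + 7 \left(-5 + 4\right) = 660 + 7 \left(-1\right) = 660 - 7 = 653$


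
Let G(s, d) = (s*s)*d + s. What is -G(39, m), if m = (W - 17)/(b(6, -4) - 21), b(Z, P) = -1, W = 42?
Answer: 37167/22 ≈ 1689.4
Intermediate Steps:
m = -25/22 (m = (42 - 17)/(-1 - 21) = 25/(-22) = 25*(-1/22) = -25/22 ≈ -1.1364)
G(s, d) = s + d*s² (G(s, d) = s²*d + s = d*s² + s = s + d*s²)
-G(39, m) = -39*(1 - 25/22*39) = -39*(1 - 975/22) = -39*(-953)/22 = -1*(-37167/22) = 37167/22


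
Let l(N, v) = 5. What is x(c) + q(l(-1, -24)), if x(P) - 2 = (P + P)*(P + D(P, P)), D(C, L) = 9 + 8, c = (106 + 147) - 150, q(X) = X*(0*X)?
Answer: 24722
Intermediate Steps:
q(X) = 0 (q(X) = X*0 = 0)
c = 103 (c = 253 - 150 = 103)
D(C, L) = 17
x(P) = 2 + 2*P*(17 + P) (x(P) = 2 + (P + P)*(P + 17) = 2 + (2*P)*(17 + P) = 2 + 2*P*(17 + P))
x(c) + q(l(-1, -24)) = (2 + 2*103**2 + 34*103) + 0 = (2 + 2*10609 + 3502) + 0 = (2 + 21218 + 3502) + 0 = 24722 + 0 = 24722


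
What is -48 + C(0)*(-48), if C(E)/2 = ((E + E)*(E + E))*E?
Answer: -48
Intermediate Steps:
C(E) = 8*E³ (C(E) = 2*(((E + E)*(E + E))*E) = 2*(((2*E)*(2*E))*E) = 2*((4*E²)*E) = 2*(4*E³) = 8*E³)
-48 + C(0)*(-48) = -48 + (8*0³)*(-48) = -48 + (8*0)*(-48) = -48 + 0*(-48) = -48 + 0 = -48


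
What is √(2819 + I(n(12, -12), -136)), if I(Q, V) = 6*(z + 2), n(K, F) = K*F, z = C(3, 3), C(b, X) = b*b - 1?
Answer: √2879 ≈ 53.656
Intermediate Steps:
C(b, X) = -1 + b² (C(b, X) = b² - 1 = -1 + b²)
z = 8 (z = -1 + 3² = -1 + 9 = 8)
n(K, F) = F*K
I(Q, V) = 60 (I(Q, V) = 6*(8 + 2) = 6*10 = 60)
√(2819 + I(n(12, -12), -136)) = √(2819 + 60) = √2879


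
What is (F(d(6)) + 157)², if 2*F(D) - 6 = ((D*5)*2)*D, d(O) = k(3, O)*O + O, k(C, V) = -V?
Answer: 21715600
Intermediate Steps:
d(O) = O - O² (d(O) = (-O)*O + O = -O² + O = O - O²)
F(D) = 3 + 5*D² (F(D) = 3 + (((D*5)*2)*D)/2 = 3 + (((5*D)*2)*D)/2 = 3 + ((10*D)*D)/2 = 3 + (10*D²)/2 = 3 + 5*D²)
(F(d(6)) + 157)² = ((3 + 5*(6*(1 - 1*6))²) + 157)² = ((3 + 5*(6*(1 - 6))²) + 157)² = ((3 + 5*(6*(-5))²) + 157)² = ((3 + 5*(-30)²) + 157)² = ((3 + 5*900) + 157)² = ((3 + 4500) + 157)² = (4503 + 157)² = 4660² = 21715600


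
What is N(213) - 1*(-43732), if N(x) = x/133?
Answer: 5816569/133 ≈ 43734.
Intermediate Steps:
N(x) = x/133 (N(x) = x*(1/133) = x/133)
N(213) - 1*(-43732) = (1/133)*213 - 1*(-43732) = 213/133 + 43732 = 5816569/133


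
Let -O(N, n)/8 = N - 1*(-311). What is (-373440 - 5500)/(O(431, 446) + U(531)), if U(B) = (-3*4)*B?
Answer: 94735/3077 ≈ 30.788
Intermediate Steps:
U(B) = -12*B
O(N, n) = -2488 - 8*N (O(N, n) = -8*(N - 1*(-311)) = -8*(N + 311) = -8*(311 + N) = -2488 - 8*N)
(-373440 - 5500)/(O(431, 446) + U(531)) = (-373440 - 5500)/((-2488 - 8*431) - 12*531) = -378940/((-2488 - 3448) - 6372) = -378940/(-5936 - 6372) = -378940/(-12308) = -378940*(-1/12308) = 94735/3077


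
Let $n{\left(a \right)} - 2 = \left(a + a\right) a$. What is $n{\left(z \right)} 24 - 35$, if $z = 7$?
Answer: $2365$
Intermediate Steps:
$n{\left(a \right)} = 2 + 2 a^{2}$ ($n{\left(a \right)} = 2 + \left(a + a\right) a = 2 + 2 a a = 2 + 2 a^{2}$)
$n{\left(z \right)} 24 - 35 = \left(2 + 2 \cdot 7^{2}\right) 24 - 35 = \left(2 + 2 \cdot 49\right) 24 - 35 = \left(2 + 98\right) 24 - 35 = 100 \cdot 24 - 35 = 2400 - 35 = 2365$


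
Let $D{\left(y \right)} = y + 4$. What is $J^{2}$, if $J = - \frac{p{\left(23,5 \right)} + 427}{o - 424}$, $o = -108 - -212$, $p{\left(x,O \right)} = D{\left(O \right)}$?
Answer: $\frac{11881}{6400} \approx 1.8564$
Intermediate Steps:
$D{\left(y \right)} = 4 + y$
$p{\left(x,O \right)} = 4 + O$
$o = 104$ ($o = -108 + 212 = 104$)
$J = \frac{109}{80}$ ($J = - \frac{\left(4 + 5\right) + 427}{104 - 424} = - \frac{9 + 427}{-320} = - \frac{436 \left(-1\right)}{320} = \left(-1\right) \left(- \frac{109}{80}\right) = \frac{109}{80} \approx 1.3625$)
$J^{2} = \left(\frac{109}{80}\right)^{2} = \frac{11881}{6400}$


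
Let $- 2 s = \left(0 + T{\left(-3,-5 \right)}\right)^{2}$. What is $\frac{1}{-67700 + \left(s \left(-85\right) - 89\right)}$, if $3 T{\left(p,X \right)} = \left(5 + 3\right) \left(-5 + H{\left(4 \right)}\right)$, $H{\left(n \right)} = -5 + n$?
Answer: $- \frac{1}{56909} \approx -1.7572 \cdot 10^{-5}$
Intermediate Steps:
$T{\left(p,X \right)} = -16$ ($T{\left(p,X \right)} = \frac{\left(5 + 3\right) \left(-5 + \left(-5 + 4\right)\right)}{3} = \frac{8 \left(-5 - 1\right)}{3} = \frac{8 \left(-6\right)}{3} = \frac{1}{3} \left(-48\right) = -16$)
$s = -128$ ($s = - \frac{\left(0 - 16\right)^{2}}{2} = - \frac{\left(-16\right)^{2}}{2} = \left(- \frac{1}{2}\right) 256 = -128$)
$\frac{1}{-67700 + \left(s \left(-85\right) - 89\right)} = \frac{1}{-67700 - -10791} = \frac{1}{-67700 + \left(10880 - 89\right)} = \frac{1}{-67700 + 10791} = \frac{1}{-56909} = - \frac{1}{56909}$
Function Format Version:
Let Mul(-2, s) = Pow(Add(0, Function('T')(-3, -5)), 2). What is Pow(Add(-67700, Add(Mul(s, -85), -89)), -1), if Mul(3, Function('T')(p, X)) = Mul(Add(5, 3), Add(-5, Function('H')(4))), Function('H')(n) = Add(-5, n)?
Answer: Rational(-1, 56909) ≈ -1.7572e-5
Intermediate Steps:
Function('T')(p, X) = -16 (Function('T')(p, X) = Mul(Rational(1, 3), Mul(Add(5, 3), Add(-5, Add(-5, 4)))) = Mul(Rational(1, 3), Mul(8, Add(-5, -1))) = Mul(Rational(1, 3), Mul(8, -6)) = Mul(Rational(1, 3), -48) = -16)
s = -128 (s = Mul(Rational(-1, 2), Pow(Add(0, -16), 2)) = Mul(Rational(-1, 2), Pow(-16, 2)) = Mul(Rational(-1, 2), 256) = -128)
Pow(Add(-67700, Add(Mul(s, -85), -89)), -1) = Pow(Add(-67700, Add(Mul(-128, -85), -89)), -1) = Pow(Add(-67700, Add(10880, -89)), -1) = Pow(Add(-67700, 10791), -1) = Pow(-56909, -1) = Rational(-1, 56909)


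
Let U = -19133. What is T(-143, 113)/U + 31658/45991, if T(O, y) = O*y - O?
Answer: 122027670/79995073 ≈ 1.5254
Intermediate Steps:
T(O, y) = -O + O*y
T(-143, 113)/U + 31658/45991 = -143*(-1 + 113)/(-19133) + 31658/45991 = -143*112*(-1/19133) + 31658*(1/45991) = -16016*(-1/19133) + 2878/4181 = 16016/19133 + 2878/4181 = 122027670/79995073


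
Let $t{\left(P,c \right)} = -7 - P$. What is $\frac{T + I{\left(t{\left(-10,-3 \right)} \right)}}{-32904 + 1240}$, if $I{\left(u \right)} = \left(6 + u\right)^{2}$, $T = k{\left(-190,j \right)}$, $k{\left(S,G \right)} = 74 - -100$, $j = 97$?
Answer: $- \frac{255}{31664} \approx -0.0080533$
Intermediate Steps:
$k{\left(S,G \right)} = 174$ ($k{\left(S,G \right)} = 74 + 100 = 174$)
$T = 174$
$\frac{T + I{\left(t{\left(-10,-3 \right)} \right)}}{-32904 + 1240} = \frac{174 + \left(6 - -3\right)^{2}}{-32904 + 1240} = \frac{174 + \left(6 + \left(-7 + 10\right)\right)^{2}}{-31664} = \left(174 + \left(6 + 3\right)^{2}\right) \left(- \frac{1}{31664}\right) = \left(174 + 9^{2}\right) \left(- \frac{1}{31664}\right) = \left(174 + 81\right) \left(- \frac{1}{31664}\right) = 255 \left(- \frac{1}{31664}\right) = - \frac{255}{31664}$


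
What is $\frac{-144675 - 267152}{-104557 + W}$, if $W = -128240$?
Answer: $\frac{411827}{232797} \approx 1.769$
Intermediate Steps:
$\frac{-144675 - 267152}{-104557 + W} = \frac{-144675 - 267152}{-104557 - 128240} = - \frac{411827}{-232797} = \left(-411827\right) \left(- \frac{1}{232797}\right) = \frac{411827}{232797}$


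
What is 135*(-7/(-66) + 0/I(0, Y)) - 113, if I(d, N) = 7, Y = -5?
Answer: -2171/22 ≈ -98.682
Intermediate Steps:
135*(-7/(-66) + 0/I(0, Y)) - 113 = 135*(-7/(-66) + 0/7) - 113 = 135*(-7*(-1/66) + 0*(⅐)) - 113 = 135*(7/66 + 0) - 113 = 135*(7/66) - 113 = 315/22 - 113 = -2171/22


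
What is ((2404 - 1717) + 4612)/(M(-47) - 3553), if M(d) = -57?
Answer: -5299/3610 ≈ -1.4679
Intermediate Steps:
((2404 - 1717) + 4612)/(M(-47) - 3553) = ((2404 - 1717) + 4612)/(-57 - 3553) = (687 + 4612)/(-3610) = 5299*(-1/3610) = -5299/3610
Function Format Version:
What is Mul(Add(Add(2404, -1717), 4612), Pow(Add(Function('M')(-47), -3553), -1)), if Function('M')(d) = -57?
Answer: Rational(-5299, 3610) ≈ -1.4679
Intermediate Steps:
Mul(Add(Add(2404, -1717), 4612), Pow(Add(Function('M')(-47), -3553), -1)) = Mul(Add(Add(2404, -1717), 4612), Pow(Add(-57, -3553), -1)) = Mul(Add(687, 4612), Pow(-3610, -1)) = Mul(5299, Rational(-1, 3610)) = Rational(-5299, 3610)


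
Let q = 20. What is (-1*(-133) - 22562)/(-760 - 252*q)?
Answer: 22429/5800 ≈ 3.8671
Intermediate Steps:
(-1*(-133) - 22562)/(-760 - 252*q) = (-1*(-133) - 22562)/(-760 - 252*20) = (133 - 22562)/(-760 - 5040) = -22429/(-5800) = -22429*(-1/5800) = 22429/5800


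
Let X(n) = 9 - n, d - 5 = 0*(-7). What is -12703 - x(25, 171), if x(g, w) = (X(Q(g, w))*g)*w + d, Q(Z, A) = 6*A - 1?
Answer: 4330692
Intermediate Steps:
d = 5 (d = 5 + 0*(-7) = 5 + 0 = 5)
Q(Z, A) = -1 + 6*A
x(g, w) = 5 + g*w*(10 - 6*w) (x(g, w) = ((9 - (-1 + 6*w))*g)*w + 5 = ((9 + (1 - 6*w))*g)*w + 5 = ((10 - 6*w)*g)*w + 5 = (g*(10 - 6*w))*w + 5 = g*w*(10 - 6*w) + 5 = 5 + g*w*(10 - 6*w))
-12703 - x(25, 171) = -12703 - (5 - 2*25*171*(-5 + 3*171)) = -12703 - (5 - 2*25*171*(-5 + 513)) = -12703 - (5 - 2*25*171*508) = -12703 - (5 - 4343400) = -12703 - 1*(-4343395) = -12703 + 4343395 = 4330692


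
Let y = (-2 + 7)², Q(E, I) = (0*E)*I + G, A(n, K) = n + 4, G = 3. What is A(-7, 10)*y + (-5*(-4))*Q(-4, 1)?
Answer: -15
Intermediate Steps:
A(n, K) = 4 + n
Q(E, I) = 3 (Q(E, I) = (0*E)*I + 3 = 0*I + 3 = 0 + 3 = 3)
y = 25 (y = 5² = 25)
A(-7, 10)*y + (-5*(-4))*Q(-4, 1) = (4 - 7)*25 - 5*(-4)*3 = -3*25 + 20*3 = -75 + 60 = -15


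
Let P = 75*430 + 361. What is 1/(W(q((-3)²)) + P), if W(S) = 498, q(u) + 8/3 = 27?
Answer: 1/33109 ≈ 3.0203e-5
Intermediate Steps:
q(u) = 73/3 (q(u) = -8/3 + 27 = 73/3)
P = 32611 (P = 32250 + 361 = 32611)
1/(W(q((-3)²)) + P) = 1/(498 + 32611) = 1/33109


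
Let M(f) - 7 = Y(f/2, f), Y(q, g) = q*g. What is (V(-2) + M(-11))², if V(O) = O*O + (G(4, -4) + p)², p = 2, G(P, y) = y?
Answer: 22801/4 ≈ 5700.3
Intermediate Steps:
Y(q, g) = g*q
V(O) = 4 + O² (V(O) = O*O + (-4 + 2)² = O² + (-2)² = O² + 4 = 4 + O²)
M(f) = 7 + f²/2 (M(f) = 7 + f*(f/2) = 7 + f²/2)
(V(-2) + M(-11))² = ((4 + (-2)²) + (7 + (½)*(-11)²))² = ((4 + 4) + (7 + (½)*121))² = (8 + (7 + 121/2))² = (8 + 135/2)² = (151/2)² = 22801/4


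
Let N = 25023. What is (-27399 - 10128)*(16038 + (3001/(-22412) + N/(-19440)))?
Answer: -7283329305100793/12102480 ≈ -6.0180e+8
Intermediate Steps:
(-27399 - 10128)*(16038 + (3001/(-22412) + N/(-19440))) = (-27399 - 10128)*(16038 + (3001/(-22412) + 25023/(-19440))) = -37527*(16038 + (3001*(-1/22412) + 25023*(-1/19440))) = -37527*(16038 + (-3001/22412 - 8341/6480)) = -37527*(16038 - 51596243/36307440) = -37527*582247126477/36307440 = -7283329305100793/12102480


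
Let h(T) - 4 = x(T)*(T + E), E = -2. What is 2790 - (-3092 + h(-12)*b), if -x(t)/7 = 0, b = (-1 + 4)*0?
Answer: 5882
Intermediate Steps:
b = 0 (b = 3*0 = 0)
x(t) = 0 (x(t) = -7*0 = 0)
h(T) = 4 (h(T) = 4 + 0*(T - 2) = 4 + 0*(-2 + T) = 4 + 0 = 4)
2790 - (-3092 + h(-12)*b) = 2790 - (-3092 + 4*0) = 2790 - (-3092 + 0) = 2790 - 1*(-3092) = 2790 + 3092 = 5882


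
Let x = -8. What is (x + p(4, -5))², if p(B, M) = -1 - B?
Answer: 169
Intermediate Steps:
(x + p(4, -5))² = (-8 + (-1 - 1*4))² = (-8 + (-1 - 4))² = (-8 - 5)² = (-13)² = 169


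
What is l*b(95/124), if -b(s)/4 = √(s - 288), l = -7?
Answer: 14*I*√1104127/31 ≈ 474.54*I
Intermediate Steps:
b(s) = -4*√(-288 + s) (b(s) = -4*√(s - 288) = -4*√(-288 + s))
l*b(95/124) = -(-28)*√(-288 + 95/124) = -(-28)*√(-35617/124) = -(-28)*I*√1104127/62 = -(-14)*I*√1104127/31 = 14*I*√1104127/31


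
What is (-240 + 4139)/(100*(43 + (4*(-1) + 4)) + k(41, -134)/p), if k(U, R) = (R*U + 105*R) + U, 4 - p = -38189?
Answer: 148914507/164210377 ≈ 0.90685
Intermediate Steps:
p = 38193 (p = 4 - 1*(-38189) = 4 + 38189 = 38193)
k(U, R) = U + 105*R + R*U (k(U, R) = (105*R + R*U) + U = U + 105*R + R*U)
(-240 + 4139)/(100*(43 + (4*(-1) + 4)) + k(41, -134)/p) = (-240 + 4139)/(100*(43 + (4*(-1) + 4)) + (41 + 105*(-134) - 134*41)/38193) = 3899/(100*(43 + (-4 + 4)) + (41 - 14070 - 5494)*(1/38193)) = 3899/(100*(43 + 0) - 19523*1/38193) = 3899/(100*43 - 19523/38193) = 3899/(4300 - 19523/38193) = 3899/(164210377/38193) = 3899*(38193/164210377) = 148914507/164210377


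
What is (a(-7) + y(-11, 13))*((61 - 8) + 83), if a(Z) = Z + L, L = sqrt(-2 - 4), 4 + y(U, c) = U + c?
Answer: -1224 + 136*I*sqrt(6) ≈ -1224.0 + 333.13*I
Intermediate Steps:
y(U, c) = -4 + U + c (y(U, c) = -4 + (U + c) = -4 + U + c)
L = I*sqrt(6) (L = sqrt(-6) = I*sqrt(6) ≈ 2.4495*I)
a(Z) = Z + I*sqrt(6)
(a(-7) + y(-11, 13))*((61 - 8) + 83) = ((-7 + I*sqrt(6)) + (-4 - 11 + 13))*((61 - 8) + 83) = ((-7 + I*sqrt(6)) - 2)*(53 + 83) = (-9 + I*sqrt(6))*136 = -1224 + 136*I*sqrt(6)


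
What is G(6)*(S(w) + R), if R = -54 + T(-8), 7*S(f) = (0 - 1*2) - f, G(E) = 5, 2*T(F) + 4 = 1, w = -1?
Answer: -3895/14 ≈ -278.21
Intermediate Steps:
T(F) = -3/2 (T(F) = -2 + (½)*1 = -2 + ½ = -3/2)
S(f) = -2/7 - f/7 (S(f) = ((0 - 1*2) - f)/7 = ((0 - 2) - f)/7 = (-2 - f)/7 = -2/7 - f/7)
R = -111/2 (R = -54 - 3/2 = -111/2 ≈ -55.500)
G(6)*(S(w) + R) = 5*((-2/7 - ⅐*(-1)) - 111/2) = 5*((-2/7 + ⅐) - 111/2) = 5*(-⅐ - 111/2) = 5*(-779/14) = -3895/14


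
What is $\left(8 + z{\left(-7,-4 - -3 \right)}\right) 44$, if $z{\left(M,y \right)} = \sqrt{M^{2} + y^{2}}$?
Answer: $352 + 220 \sqrt{2} \approx 663.13$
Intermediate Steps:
$\left(8 + z{\left(-7,-4 - -3 \right)}\right) 44 = \left(8 + \sqrt{\left(-7\right)^{2} + \left(-4 - -3\right)^{2}}\right) 44 = \left(8 + \sqrt{49 + \left(-4 + 3\right)^{2}}\right) 44 = \left(8 + \sqrt{49 + \left(-1\right)^{2}}\right) 44 = \left(8 + \sqrt{49 + 1}\right) 44 = \left(8 + \sqrt{50}\right) 44 = \left(8 + 5 \sqrt{2}\right) 44 = 352 + 220 \sqrt{2}$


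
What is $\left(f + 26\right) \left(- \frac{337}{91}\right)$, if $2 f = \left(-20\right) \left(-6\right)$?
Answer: $- \frac{28982}{91} \approx -318.48$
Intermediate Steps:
$f = 60$ ($f = \frac{\left(-20\right) \left(-6\right)}{2} = \frac{1}{2} \cdot 120 = 60$)
$\left(f + 26\right) \left(- \frac{337}{91}\right) = \left(60 + 26\right) \left(- \frac{337}{91}\right) = 86 \left(\left(-337\right) \frac{1}{91}\right) = 86 \left(- \frac{337}{91}\right) = - \frac{28982}{91}$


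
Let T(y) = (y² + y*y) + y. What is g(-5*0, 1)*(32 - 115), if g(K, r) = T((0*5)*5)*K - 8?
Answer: 664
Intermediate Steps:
T(y) = y + 2*y² (T(y) = (y² + y²) + y = 2*y² + y = y + 2*y²)
g(K, r) = -8 (g(K, r) = (((0*5)*5)*(1 + 2*((0*5)*5)))*K - 8 = ((0*5)*(1 + 2*(0*5)))*K - 8 = (0*(1 + 2*0))*K - 8 = (0*(1 + 0))*K - 8 = (0*1)*K - 8 = 0*K - 8 = 0 - 8 = -8)
g(-5*0, 1)*(32 - 115) = -8*(32 - 115) = -8*(-83) = 664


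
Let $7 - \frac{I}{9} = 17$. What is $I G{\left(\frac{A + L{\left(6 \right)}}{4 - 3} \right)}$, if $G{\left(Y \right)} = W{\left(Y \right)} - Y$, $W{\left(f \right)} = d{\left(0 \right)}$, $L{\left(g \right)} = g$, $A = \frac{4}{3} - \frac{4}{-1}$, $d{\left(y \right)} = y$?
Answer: $1020$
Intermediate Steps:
$I = -90$ ($I = 63 - 153 = -90$)
$A = \frac{16}{3}$ ($A = 4 \cdot \frac{1}{3} - -4 = \frac{4}{3} + 4 = \frac{16}{3} \approx 5.3333$)
$W{\left(f \right)} = 0$
$G{\left(Y \right)} = - Y$ ($G{\left(Y \right)} = 0 - Y = - Y$)
$I G{\left(\frac{A + L{\left(6 \right)}}{4 - 3} \right)} = - 90 \left(- \frac{\frac{16}{3} + 6}{4 - 3}\right) = - 90 \left(- \frac{34}{3 \cdot 1}\right) = - 90 \left(- \frac{34 \cdot 1}{3}\right) = - 90 \left(\left(-1\right) \frac{34}{3}\right) = \left(-90\right) \left(- \frac{34}{3}\right) = 1020$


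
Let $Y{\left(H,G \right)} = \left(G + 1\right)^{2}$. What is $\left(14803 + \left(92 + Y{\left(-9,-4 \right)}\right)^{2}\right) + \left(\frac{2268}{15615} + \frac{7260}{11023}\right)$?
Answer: $\frac{478214498516}{19124905} \approx 25005.0$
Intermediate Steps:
$Y{\left(H,G \right)} = \left(1 + G\right)^{2}$
$\left(14803 + \left(92 + Y{\left(-9,-4 \right)}\right)^{2}\right) + \left(\frac{2268}{15615} + \frac{7260}{11023}\right) = \left(14803 + \left(92 + \left(1 - 4\right)^{2}\right)^{2}\right) + \left(\frac{2268}{15615} + \frac{7260}{11023}\right) = \left(14803 + \left(92 + \left(-3\right)^{2}\right)^{2}\right) + \left(2268 \cdot \frac{1}{15615} + 7260 \cdot \frac{1}{11023}\right) = \left(14803 + \left(92 + 9\right)^{2}\right) + \left(\frac{252}{1735} + \frac{7260}{11023}\right) = \left(14803 + 101^{2}\right) + \frac{15373896}{19124905} = \left(14803 + 10201\right) + \frac{15373896}{19124905} = 25004 + \frac{15373896}{19124905} = \frac{478214498516}{19124905}$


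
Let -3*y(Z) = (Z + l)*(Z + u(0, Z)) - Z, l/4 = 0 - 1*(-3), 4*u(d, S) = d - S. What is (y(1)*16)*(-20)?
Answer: 2800/3 ≈ 933.33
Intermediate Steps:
u(d, S) = -S/4 + d/4 (u(d, S) = (d - S)/4 = -S/4 + d/4)
l = 12 (l = 4*(0 - 1*(-3)) = 4*(0 + 3) = 4*3 = 12)
y(Z) = Z/3 - Z*(12 + Z)/4 (y(Z) = -((Z + 12)*(Z + (-Z/4 + (1/4)*0)) - Z)/3 = -((12 + Z)*(Z + (-Z/4 + 0)) - Z)/3 = -((12 + Z)*(Z - Z/4) - Z)/3 = -((12 + Z)*(3*Z/4) - Z)/3 = -(3*Z*(12 + Z)/4 - Z)/3 = -(-Z + 3*Z*(12 + Z)/4)/3 = Z/3 - Z*(12 + Z)/4)
(y(1)*16)*(-20) = (((1/12)*1*(-32 - 3*1))*16)*(-20) = (((1/12)*1*(-32 - 3))*16)*(-20) = (((1/12)*1*(-35))*16)*(-20) = -35/12*16*(-20) = -140/3*(-20) = 2800/3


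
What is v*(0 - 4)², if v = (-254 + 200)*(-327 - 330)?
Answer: 567648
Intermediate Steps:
v = 35478 (v = -54*(-657) = 35478)
v*(0 - 4)² = 35478*(0 - 4)² = 35478*(-4)² = 35478*16 = 567648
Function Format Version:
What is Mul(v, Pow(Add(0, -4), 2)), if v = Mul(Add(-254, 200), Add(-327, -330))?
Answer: 567648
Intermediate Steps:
v = 35478 (v = Mul(-54, -657) = 35478)
Mul(v, Pow(Add(0, -4), 2)) = Mul(35478, Pow(Add(0, -4), 2)) = Mul(35478, Pow(-4, 2)) = Mul(35478, 16) = 567648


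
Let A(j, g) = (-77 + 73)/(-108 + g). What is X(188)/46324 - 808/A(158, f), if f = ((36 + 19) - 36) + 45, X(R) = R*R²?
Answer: -101270760/11581 ≈ -8744.6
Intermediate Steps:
X(R) = R³
f = 64 (f = (55 - 36) + 45 = 19 + 45 = 64)
A(j, g) = -4/(-108 + g)
X(188)/46324 - 808/A(158, f) = 188³/46324 - 808/((-4/(-108 + 64))) = 6644672*(1/46324) - 808/((-4/(-44))) = 1661168/11581 - 808/((-4*(-1/44))) = 1661168/11581 - 808/1/11 = 1661168/11581 - 808*11 = 1661168/11581 - 8888 = -101270760/11581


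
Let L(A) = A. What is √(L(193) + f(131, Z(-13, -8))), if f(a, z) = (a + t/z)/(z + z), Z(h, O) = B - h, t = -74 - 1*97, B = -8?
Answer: 3*√563/5 ≈ 14.237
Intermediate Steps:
t = -171 (t = -74 - 97 = -171)
Z(h, O) = -8 - h
f(a, z) = (a - 171/z)/(2*z) (f(a, z) = (a - 171/z)/(z + z) = (a - 171/z)/((2*z)) = (a - 171/z)*(1/(2*z)) = (a - 171/z)/(2*z))
√(L(193) + f(131, Z(-13, -8))) = √(193 + (-171 + 131*(-8 - 1*(-13)))/(2*(-8 - 1*(-13))²)) = √(193 + (-171 + 131*(-8 + 13))/(2*(-8 + 13)²)) = √(193 + (½)*(-171 + 131*5)/5²) = √(193 + (½)*(1/25)*(-171 + 655)) = √(193 + (½)*(1/25)*484) = √(193 + 242/25) = √(5067/25) = 3*√563/5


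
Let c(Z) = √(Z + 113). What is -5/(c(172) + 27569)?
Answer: -7255/40002604 + 5*√285/760049476 ≈ -0.00018125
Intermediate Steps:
c(Z) = √(113 + Z)
-5/(c(172) + 27569) = -5/(√(113 + 172) + 27569) = -5/(√285 + 27569) = -5/(27569 + √285)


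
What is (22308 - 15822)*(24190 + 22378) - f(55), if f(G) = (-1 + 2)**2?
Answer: 302040047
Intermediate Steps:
f(G) = 1 (f(G) = 1**2 = 1)
(22308 - 15822)*(24190 + 22378) - f(55) = (22308 - 15822)*(24190 + 22378) - 1*1 = 6486*46568 - 1 = 302040048 - 1 = 302040047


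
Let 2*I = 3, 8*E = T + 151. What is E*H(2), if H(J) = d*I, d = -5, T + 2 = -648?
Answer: 7485/16 ≈ 467.81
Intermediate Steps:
T = -650 (T = -2 - 648 = -650)
E = -499/8 (E = (-650 + 151)/8 = (⅛)*(-499) = -499/8 ≈ -62.375)
I = 3/2 (I = (½)*3 = 3/2 ≈ 1.5000)
H(J) = -15/2 (H(J) = -5*3/2 = -15/2)
E*H(2) = -499/8*(-15/2) = 7485/16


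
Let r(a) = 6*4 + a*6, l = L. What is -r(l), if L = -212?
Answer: 1248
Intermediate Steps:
l = -212
r(a) = 24 + 6*a
-r(l) = -(24 + 6*(-212)) = -(24 - 1272) = -1*(-1248) = 1248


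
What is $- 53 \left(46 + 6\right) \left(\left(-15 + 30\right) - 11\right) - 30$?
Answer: $-11054$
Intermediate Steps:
$- 53 \left(46 + 6\right) \left(\left(-15 + 30\right) - 11\right) - 30 = - 53 \cdot 52 \left(15 - 11\right) - 30 = - 53 \cdot 52 \cdot 4 - 30 = \left(-53\right) 208 - 30 = -11024 - 30 = -11054$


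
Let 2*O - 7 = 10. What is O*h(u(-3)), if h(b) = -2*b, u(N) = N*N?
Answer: -153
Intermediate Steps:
u(N) = N²
O = 17/2 (O = 7/2 + (½)*10 = 7/2 + 5 = 17/2 ≈ 8.5000)
O*h(u(-3)) = 17*(-2*(-3)²)/2 = 17*(-2*9)/2 = (17/2)*(-18) = -153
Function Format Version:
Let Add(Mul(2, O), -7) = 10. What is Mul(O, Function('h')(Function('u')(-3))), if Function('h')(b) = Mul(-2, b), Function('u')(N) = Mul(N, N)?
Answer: -153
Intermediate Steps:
Function('u')(N) = Pow(N, 2)
O = Rational(17, 2) (O = Add(Rational(7, 2), Mul(Rational(1, 2), 10)) = Add(Rational(7, 2), 5) = Rational(17, 2) ≈ 8.5000)
Mul(O, Function('h')(Function('u')(-3))) = Mul(Rational(17, 2), Mul(-2, Pow(-3, 2))) = Mul(Rational(17, 2), Mul(-2, 9)) = Mul(Rational(17, 2), -18) = -153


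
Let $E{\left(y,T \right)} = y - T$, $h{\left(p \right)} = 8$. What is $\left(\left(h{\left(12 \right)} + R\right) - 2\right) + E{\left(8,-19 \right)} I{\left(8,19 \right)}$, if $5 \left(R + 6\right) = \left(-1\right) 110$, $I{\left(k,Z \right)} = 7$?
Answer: $167$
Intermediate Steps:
$R = -28$ ($R = -6 + \frac{\left(-1\right) 110}{5} = -6 + \frac{1}{5} \left(-110\right) = -6 - 22 = -28$)
$\left(\left(h{\left(12 \right)} + R\right) - 2\right) + E{\left(8,-19 \right)} I{\left(8,19 \right)} = \left(\left(8 - 28\right) - 2\right) + \left(8 - -19\right) 7 = \left(-20 - 2\right) + \left(8 + 19\right) 7 = -22 + 27 \cdot 7 = -22 + 189 = 167$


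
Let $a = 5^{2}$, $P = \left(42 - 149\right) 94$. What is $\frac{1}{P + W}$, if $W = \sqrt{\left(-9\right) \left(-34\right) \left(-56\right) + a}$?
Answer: $- \frac{10058}{101180475} - \frac{i \sqrt{17111}}{101180475} \approx -9.9407 \cdot 10^{-5} - 1.2928 \cdot 10^{-6} i$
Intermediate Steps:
$P = -10058$ ($P = \left(-107\right) 94 = -10058$)
$a = 25$
$W = i \sqrt{17111}$ ($W = \sqrt{\left(-9\right) \left(-34\right) \left(-56\right) + 25} = \sqrt{306 \left(-56\right) + 25} = \sqrt{-17136 + 25} = \sqrt{-17111} = i \sqrt{17111} \approx 130.81 i$)
$\frac{1}{P + W} = \frac{1}{-10058 + i \sqrt{17111}}$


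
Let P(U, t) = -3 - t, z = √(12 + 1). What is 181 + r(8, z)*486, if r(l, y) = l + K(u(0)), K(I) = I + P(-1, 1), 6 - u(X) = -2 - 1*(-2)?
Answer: 5041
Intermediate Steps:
z = √13 ≈ 3.6056
u(X) = 6 (u(X) = 6 - (-2 - 1*(-2)) = 6 - (-2 + 2) = 6 - 1*0 = 6 + 0 = 6)
K(I) = -4 + I (K(I) = I + (-3 - 1*1) = I + (-3 - 1) = I - 4 = -4 + I)
r(l, y) = 2 + l (r(l, y) = l + (-4 + 6) = l + 2 = 2 + l)
181 + r(8, z)*486 = 181 + (2 + 8)*486 = 181 + 10*486 = 181 + 4860 = 5041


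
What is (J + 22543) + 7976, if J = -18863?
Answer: 11656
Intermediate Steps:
(J + 22543) + 7976 = (-18863 + 22543) + 7976 = 3680 + 7976 = 11656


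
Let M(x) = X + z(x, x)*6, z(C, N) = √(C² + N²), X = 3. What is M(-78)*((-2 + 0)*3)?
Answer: -18 - 2808*√2 ≈ -3989.1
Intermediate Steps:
M(x) = 3 + 6*√2*√(x²) (M(x) = 3 + √(x² + x²)*6 = 3 + √(2*x²)*6 = 3 + (√2*√(x²))*6 = 3 + 6*√2*√(x²))
M(-78)*((-2 + 0)*3) = (3 + 6*√2*√((-78)²))*((-2 + 0)*3) = (3 + 6*√2*√6084)*(-2*3) = (3 + 6*√2*78)*(-6) = (3 + 468*√2)*(-6) = -18 - 2808*√2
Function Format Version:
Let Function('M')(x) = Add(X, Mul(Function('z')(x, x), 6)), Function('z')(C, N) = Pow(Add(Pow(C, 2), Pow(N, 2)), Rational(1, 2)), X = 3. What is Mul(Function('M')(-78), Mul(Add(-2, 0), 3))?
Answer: Add(-18, Mul(-2808, Pow(2, Rational(1, 2)))) ≈ -3989.1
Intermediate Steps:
Function('M')(x) = Add(3, Mul(6, Pow(2, Rational(1, 2)), Pow(Pow(x, 2), Rational(1, 2)))) (Function('M')(x) = Add(3, Mul(Pow(Add(Pow(x, 2), Pow(x, 2)), Rational(1, 2)), 6)) = Add(3, Mul(Pow(Mul(2, Pow(x, 2)), Rational(1, 2)), 6)) = Add(3, Mul(Mul(Pow(2, Rational(1, 2)), Pow(Pow(x, 2), Rational(1, 2))), 6)) = Add(3, Mul(6, Pow(2, Rational(1, 2)), Pow(Pow(x, 2), Rational(1, 2)))))
Mul(Function('M')(-78), Mul(Add(-2, 0), 3)) = Mul(Add(3, Mul(6, Pow(2, Rational(1, 2)), Pow(Pow(-78, 2), Rational(1, 2)))), Mul(Add(-2, 0), 3)) = Mul(Add(3, Mul(6, Pow(2, Rational(1, 2)), Pow(6084, Rational(1, 2)))), Mul(-2, 3)) = Mul(Add(3, Mul(6, Pow(2, Rational(1, 2)), 78)), -6) = Mul(Add(3, Mul(468, Pow(2, Rational(1, 2)))), -6) = Add(-18, Mul(-2808, Pow(2, Rational(1, 2))))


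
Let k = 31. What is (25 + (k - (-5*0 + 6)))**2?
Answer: 2500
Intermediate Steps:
(25 + (k - (-5*0 + 6)))**2 = (25 + (31 - (-5*0 + 6)))**2 = (25 + (31 - (0 + 6)))**2 = (25 + (31 - 1*6))**2 = (25 + (31 - 6))**2 = (25 + 25)**2 = 50**2 = 2500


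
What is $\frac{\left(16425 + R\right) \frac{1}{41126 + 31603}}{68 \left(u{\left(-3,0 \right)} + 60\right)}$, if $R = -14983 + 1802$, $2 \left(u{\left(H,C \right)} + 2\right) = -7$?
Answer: $\frac{1622}{134766837} \approx 1.2036 \cdot 10^{-5}$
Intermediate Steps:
$u{\left(H,C \right)} = - \frac{11}{2}$ ($u{\left(H,C \right)} = -2 + \frac{1}{2} \left(-7\right) = -2 - \frac{7}{2} = - \frac{11}{2}$)
$R = -13181$
$\frac{\left(16425 + R\right) \frac{1}{41126 + 31603}}{68 \left(u{\left(-3,0 \right)} + 60\right)} = \frac{\left(16425 - 13181\right) \frac{1}{41126 + 31603}}{68 \left(- \frac{11}{2} + 60\right)} = \frac{3244 \cdot \frac{1}{72729}}{68 \cdot \frac{109}{2}} = \frac{3244 \cdot \frac{1}{72729}}{3706} = \frac{3244}{72729} \cdot \frac{1}{3706} = \frac{1622}{134766837}$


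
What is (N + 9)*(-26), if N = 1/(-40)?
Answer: -4667/20 ≈ -233.35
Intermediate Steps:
N = -1/40 ≈ -0.025000
(N + 9)*(-26) = (-1/40 + 9)*(-26) = (359/40)*(-26) = -4667/20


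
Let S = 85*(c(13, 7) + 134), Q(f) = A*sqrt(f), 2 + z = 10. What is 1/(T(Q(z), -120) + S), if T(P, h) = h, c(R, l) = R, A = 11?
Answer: 1/12375 ≈ 8.0808e-5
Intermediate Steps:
z = 8 (z = -2 + 10 = 8)
Q(f) = 11*sqrt(f)
S = 12495 (S = 85*(13 + 134) = 85*147 = 12495)
1/(T(Q(z), -120) + S) = 1/(-120 + 12495) = 1/12375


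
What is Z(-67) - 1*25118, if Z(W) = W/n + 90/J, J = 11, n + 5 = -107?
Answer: -30934559/1232 ≈ -25109.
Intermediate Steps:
n = -112 (n = -5 - 107 = -112)
Z(W) = 90/11 - W/112 (Z(W) = W/(-112) + 90/11 = W*(-1/112) + 90*(1/11) = -W/112 + 90/11 = 90/11 - W/112)
Z(-67) - 1*25118 = (90/11 - 1/112*(-67)) - 1*25118 = (90/11 + 67/112) - 25118 = 10817/1232 - 25118 = -30934559/1232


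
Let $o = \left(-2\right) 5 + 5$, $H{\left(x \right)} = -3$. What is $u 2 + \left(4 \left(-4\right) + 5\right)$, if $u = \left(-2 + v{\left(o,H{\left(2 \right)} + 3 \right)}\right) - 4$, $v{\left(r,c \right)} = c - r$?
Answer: $-13$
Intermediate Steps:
$o = -5$ ($o = -10 + 5 = -5$)
$u = -1$ ($u = \left(-2 + \left(\left(-3 + 3\right) - -5\right)\right) - 4 = \left(-2 + \left(0 + 5\right)\right) - 4 = \left(-2 + 5\right) - 4 = 3 - 4 = -1$)
$u 2 + \left(4 \left(-4\right) + 5\right) = \left(-1\right) 2 + \left(4 \left(-4\right) + 5\right) = -2 + \left(-16 + 5\right) = -2 - 11 = -13$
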